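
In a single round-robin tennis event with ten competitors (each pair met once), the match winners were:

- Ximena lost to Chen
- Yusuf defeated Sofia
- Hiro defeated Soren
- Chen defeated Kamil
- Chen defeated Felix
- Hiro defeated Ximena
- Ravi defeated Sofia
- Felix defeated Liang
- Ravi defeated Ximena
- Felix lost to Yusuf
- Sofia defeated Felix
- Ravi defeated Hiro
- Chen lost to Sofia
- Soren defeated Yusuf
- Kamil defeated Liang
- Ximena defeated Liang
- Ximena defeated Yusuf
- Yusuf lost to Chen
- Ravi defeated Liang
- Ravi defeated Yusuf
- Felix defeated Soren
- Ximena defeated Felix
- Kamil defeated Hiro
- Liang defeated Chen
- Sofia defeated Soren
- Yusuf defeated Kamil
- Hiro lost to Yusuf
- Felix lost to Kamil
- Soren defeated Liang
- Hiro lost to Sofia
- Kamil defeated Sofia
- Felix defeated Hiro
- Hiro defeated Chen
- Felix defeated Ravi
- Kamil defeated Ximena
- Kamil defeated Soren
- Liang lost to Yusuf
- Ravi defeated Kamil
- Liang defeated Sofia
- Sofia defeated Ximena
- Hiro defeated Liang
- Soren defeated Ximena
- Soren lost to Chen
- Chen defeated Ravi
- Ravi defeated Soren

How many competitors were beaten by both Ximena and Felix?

1

Ximena beat: Felix, Yusuf, Liang.
Felix beat: Ravi, Soren, Liang, Hiro.
Both beat: Liang — 1.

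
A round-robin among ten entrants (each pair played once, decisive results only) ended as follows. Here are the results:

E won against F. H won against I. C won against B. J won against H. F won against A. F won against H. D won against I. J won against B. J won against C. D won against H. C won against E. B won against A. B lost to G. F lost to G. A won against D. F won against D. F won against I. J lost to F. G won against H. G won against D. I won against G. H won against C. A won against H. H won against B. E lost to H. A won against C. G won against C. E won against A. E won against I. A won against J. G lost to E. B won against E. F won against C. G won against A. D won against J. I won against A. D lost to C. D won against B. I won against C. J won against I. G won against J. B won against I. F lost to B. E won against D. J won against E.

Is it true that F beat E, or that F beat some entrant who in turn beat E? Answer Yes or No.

Yes

F did not beat E directly.
F beat A, C, D, H, I, J. Of those, C beat E.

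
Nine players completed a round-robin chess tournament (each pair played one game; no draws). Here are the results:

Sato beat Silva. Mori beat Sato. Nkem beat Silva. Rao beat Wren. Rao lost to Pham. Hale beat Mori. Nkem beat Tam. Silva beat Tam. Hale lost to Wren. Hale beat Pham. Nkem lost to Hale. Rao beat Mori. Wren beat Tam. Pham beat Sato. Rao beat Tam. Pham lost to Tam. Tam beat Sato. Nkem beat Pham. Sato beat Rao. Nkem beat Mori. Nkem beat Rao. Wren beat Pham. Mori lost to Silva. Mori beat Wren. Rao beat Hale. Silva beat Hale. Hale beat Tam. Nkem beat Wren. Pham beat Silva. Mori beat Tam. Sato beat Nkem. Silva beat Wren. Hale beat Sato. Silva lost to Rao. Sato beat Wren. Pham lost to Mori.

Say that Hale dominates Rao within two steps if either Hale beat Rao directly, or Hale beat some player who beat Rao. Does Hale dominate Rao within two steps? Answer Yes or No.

Yes

Hale did not beat Rao directly.
Hale beat Sato, Tam, Nkem, Mori, Pham. Of those, Sato beat Rao.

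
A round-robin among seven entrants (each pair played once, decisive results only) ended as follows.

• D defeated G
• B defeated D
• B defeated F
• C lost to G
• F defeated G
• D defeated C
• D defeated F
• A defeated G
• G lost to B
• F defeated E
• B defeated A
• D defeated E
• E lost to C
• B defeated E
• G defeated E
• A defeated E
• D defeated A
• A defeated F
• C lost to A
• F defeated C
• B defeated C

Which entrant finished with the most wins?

B

Win totals: A 4, B 6, C 1, D 5, E 0, F 3, G 2.
B leads with 6 wins (next highest: 5).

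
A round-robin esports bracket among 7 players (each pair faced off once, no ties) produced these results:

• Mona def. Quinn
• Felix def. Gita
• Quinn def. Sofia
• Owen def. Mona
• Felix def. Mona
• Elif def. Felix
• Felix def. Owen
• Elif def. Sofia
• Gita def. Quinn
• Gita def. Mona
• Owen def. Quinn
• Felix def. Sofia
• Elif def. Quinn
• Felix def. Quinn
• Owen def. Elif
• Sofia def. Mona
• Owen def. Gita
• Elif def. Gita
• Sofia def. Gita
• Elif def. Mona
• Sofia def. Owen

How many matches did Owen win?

4

Owen's results: beat Quinn, Gita, Mona, Elif; lost to Felix, Sofia.
That is 4 wins.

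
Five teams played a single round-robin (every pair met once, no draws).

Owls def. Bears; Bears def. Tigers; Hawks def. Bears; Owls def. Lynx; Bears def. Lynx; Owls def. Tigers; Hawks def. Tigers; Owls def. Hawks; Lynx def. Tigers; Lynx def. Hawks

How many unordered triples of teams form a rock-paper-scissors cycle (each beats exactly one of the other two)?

Win totals: Tigers 0, Bears 2, Owls 4, Lynx 2, Hawks 2.
A team with w wins dominates both others in C(w,2) triples; summing gives 0 + 1 + 6 + 1 + 1 = 9 transitive triples.
Total triples C(5,3) = 10, so cyclic triples = 10 − 9 = 1.

1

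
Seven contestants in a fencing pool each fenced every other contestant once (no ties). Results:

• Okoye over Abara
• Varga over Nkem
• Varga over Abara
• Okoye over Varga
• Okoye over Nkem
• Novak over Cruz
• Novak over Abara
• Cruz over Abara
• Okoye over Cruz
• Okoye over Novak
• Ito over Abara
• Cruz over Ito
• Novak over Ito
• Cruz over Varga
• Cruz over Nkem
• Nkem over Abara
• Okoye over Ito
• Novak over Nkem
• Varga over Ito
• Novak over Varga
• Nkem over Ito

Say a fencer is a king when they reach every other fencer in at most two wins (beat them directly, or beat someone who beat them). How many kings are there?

Varga cannot reach Novak, Cruz, Okoye in two steps.
Abara cannot reach Varga, Ito, Novak, Nkem, Cruz, Okoye in two steps.
Ito cannot reach Varga, Novak, Nkem, Cruz, Okoye in two steps.
Novak cannot reach Okoye in two steps.
Nkem cannot reach Varga, Novak, Cruz, Okoye in two steps.
Cruz cannot reach Novak, Okoye in two steps.
Okoye reaches everyone (king).
Kings: Okoye — 1.

1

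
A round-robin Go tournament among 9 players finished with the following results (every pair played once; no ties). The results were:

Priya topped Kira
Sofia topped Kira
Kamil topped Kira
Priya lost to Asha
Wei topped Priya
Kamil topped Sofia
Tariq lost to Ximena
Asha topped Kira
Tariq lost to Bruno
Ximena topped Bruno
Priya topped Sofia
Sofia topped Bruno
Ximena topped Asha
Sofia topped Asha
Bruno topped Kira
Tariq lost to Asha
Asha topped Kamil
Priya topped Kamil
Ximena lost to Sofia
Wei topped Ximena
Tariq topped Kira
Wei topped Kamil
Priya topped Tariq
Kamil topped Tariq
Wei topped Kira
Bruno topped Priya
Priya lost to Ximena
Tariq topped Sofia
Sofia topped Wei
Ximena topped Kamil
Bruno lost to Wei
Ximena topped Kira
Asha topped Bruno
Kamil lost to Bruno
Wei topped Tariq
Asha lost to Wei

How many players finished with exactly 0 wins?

1

Win totals: Priya 4, Sofia 5, Tariq 2, Kamil 3, Wei 7, Kira 0, Bruno 4, Asha 5, Ximena 6.
Exactly 0: Kira — 1 player.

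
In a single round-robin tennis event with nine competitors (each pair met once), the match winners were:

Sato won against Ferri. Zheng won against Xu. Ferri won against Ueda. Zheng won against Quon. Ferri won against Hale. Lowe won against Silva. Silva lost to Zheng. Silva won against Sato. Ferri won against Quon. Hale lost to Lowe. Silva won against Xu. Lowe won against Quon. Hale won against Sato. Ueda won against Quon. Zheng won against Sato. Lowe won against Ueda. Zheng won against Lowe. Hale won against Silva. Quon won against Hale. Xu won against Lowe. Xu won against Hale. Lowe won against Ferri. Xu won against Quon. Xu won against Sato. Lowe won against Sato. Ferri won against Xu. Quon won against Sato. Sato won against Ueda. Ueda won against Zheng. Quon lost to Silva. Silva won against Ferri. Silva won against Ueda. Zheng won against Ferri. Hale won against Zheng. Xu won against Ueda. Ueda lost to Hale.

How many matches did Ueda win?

Ueda's results: beat Zheng, Quon; lost to Xu, Sato, Ferri, Lowe, Hale, Silva.
That is 2 wins.

2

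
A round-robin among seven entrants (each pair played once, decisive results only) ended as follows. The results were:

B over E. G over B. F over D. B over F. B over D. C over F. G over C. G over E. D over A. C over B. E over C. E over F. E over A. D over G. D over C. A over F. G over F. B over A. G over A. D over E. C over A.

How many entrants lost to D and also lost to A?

0

D beat: A, C, E, G.
A beat: F.
No one was beaten by both.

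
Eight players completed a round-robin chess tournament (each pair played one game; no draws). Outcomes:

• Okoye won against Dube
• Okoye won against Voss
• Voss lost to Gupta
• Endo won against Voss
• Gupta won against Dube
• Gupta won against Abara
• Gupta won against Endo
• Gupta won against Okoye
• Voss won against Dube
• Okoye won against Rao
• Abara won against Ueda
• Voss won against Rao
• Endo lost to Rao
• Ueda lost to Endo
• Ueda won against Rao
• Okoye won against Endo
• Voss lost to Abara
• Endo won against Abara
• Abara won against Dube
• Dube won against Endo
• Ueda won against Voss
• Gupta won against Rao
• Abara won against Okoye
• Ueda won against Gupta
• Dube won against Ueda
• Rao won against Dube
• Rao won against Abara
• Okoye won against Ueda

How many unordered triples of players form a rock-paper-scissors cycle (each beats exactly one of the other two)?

Win totals: Voss 2, Abara 4, Rao 3, Gupta 6, Okoye 5, Ueda 3, Dube 2, Endo 3.
A player with w wins dominates both others in C(w,2) triples; summing gives 1 + 6 + 3 + 15 + 10 + 3 + 1 + 3 = 42 transitive triples.
Total triples C(8,3) = 56, so cyclic triples = 56 − 42 = 14.

14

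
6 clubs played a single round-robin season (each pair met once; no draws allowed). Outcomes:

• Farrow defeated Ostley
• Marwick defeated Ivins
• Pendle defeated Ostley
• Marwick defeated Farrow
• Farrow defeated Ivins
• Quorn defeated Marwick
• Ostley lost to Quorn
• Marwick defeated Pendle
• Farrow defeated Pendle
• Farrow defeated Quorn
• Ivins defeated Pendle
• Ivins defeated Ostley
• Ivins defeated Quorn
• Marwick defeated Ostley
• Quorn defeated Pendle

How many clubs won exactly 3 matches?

Win totals: Quorn 3, Marwick 4, Ostley 0, Ivins 3, Pendle 1, Farrow 4.
Exactly 3: Quorn, Ivins — 2 clubs.

2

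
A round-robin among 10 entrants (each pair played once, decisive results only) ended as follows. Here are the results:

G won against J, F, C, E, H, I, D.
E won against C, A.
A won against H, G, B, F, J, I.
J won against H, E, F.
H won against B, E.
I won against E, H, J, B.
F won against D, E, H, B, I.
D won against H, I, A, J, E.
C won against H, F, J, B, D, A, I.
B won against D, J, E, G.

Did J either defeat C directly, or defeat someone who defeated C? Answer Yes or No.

Yes

J did not beat C directly.
J beat E, F, H. Of those, E beat C.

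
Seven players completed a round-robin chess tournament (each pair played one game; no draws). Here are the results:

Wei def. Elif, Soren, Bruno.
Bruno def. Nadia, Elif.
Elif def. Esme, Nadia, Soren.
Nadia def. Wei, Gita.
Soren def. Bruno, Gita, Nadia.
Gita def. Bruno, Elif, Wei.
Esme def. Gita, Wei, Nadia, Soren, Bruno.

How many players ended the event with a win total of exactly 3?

Win totals: Esme 5, Bruno 2, Soren 3, Wei 3, Nadia 2, Elif 3, Gita 3.
Exactly 3: Soren, Wei, Elif, Gita — 4 players.

4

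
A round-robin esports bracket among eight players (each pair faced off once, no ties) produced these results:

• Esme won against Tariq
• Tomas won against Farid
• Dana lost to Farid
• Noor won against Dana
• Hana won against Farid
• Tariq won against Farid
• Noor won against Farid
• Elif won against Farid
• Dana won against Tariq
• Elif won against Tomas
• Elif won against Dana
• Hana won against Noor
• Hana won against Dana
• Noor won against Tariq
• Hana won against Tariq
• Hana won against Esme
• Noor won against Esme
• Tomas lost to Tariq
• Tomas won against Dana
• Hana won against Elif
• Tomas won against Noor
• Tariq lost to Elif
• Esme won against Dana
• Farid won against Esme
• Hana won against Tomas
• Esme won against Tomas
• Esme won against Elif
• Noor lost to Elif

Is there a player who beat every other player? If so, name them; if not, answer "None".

Hana has 7 wins out of 7 opponents — a perfect record.

Hana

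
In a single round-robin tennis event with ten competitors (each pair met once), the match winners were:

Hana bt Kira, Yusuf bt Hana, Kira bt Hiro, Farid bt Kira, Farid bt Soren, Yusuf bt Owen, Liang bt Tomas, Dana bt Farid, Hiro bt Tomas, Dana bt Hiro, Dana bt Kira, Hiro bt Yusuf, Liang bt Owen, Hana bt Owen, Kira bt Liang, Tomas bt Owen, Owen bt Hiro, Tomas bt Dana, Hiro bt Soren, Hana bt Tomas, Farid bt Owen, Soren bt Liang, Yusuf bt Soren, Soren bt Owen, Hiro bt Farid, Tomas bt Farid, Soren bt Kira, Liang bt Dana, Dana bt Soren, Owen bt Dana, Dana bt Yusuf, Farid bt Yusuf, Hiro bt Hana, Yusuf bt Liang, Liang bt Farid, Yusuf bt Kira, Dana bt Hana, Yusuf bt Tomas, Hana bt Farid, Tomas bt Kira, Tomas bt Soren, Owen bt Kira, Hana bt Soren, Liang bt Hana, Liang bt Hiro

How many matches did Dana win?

Dana's results: beat Farid, Yusuf, Hana, Kira, Hiro, Soren; lost to Owen, Liang, Tomas.
That is 6 wins.

6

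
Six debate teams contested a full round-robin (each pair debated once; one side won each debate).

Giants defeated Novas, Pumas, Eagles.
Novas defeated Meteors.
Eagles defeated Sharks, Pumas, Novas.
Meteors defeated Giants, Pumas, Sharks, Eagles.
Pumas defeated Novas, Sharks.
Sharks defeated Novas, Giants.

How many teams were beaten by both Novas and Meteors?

0

Novas beat: Meteors.
Meteors beat: Sharks, Pumas, Giants, Eagles.
No one was beaten by both.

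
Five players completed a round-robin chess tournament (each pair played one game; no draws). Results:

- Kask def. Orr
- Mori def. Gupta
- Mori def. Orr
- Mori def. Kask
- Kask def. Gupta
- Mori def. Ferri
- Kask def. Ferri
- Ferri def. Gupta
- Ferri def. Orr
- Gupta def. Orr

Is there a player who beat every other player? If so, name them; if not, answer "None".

Mori has 4 wins out of 4 opponents — a perfect record.

Mori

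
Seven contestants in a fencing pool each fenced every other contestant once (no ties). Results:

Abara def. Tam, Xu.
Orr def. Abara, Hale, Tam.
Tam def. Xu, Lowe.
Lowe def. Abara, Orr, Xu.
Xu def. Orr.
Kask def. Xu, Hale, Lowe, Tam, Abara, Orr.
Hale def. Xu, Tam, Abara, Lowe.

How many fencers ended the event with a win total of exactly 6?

1

Win totals: Abara 2, Kask 6, Hale 4, Xu 1, Lowe 3, Tam 2, Orr 3.
Exactly 6: Kask — 1 fencer.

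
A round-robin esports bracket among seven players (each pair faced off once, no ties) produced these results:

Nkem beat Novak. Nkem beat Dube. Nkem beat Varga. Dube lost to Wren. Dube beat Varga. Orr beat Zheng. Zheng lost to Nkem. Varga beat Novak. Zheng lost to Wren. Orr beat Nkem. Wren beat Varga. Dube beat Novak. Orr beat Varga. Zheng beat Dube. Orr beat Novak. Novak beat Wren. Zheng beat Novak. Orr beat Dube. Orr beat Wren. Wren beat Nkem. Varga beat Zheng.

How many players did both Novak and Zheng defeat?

Novak beat: Wren.
Zheng beat: Novak, Dube.
No one was beaten by both.

0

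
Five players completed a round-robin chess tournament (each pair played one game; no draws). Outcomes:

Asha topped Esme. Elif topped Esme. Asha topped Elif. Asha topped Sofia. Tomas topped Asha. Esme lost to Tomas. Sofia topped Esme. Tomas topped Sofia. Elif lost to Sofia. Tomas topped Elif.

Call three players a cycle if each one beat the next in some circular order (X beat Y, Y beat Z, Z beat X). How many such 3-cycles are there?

0

Win totals: Elif 1, Tomas 4, Esme 0, Sofia 2, Asha 3.
A player with w wins dominates both others in C(w,2) triples; summing gives 0 + 6 + 0 + 1 + 3 = 10 transitive triples.
Total triples C(5,3) = 10, so cyclic triples = 10 − 10 = 0.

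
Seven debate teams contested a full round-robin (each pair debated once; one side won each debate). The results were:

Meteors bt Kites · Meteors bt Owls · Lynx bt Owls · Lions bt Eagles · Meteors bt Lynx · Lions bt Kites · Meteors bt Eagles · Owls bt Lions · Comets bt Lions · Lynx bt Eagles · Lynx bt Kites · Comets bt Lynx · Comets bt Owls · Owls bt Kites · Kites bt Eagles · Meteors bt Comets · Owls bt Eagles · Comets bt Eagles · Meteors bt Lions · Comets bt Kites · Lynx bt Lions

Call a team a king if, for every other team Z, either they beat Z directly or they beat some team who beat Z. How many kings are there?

Comets cannot reach Meteors in two steps.
Kites cannot reach Comets, Lions, Meteors, Lynx, Owls in two steps.
Eagles cannot reach Comets, Kites, Lions, Meteors, Lynx, Owls in two steps.
Lions cannot reach Comets, Meteors, Lynx, Owls in two steps.
Meteors reaches everyone (king).
Lynx cannot reach Comets, Meteors in two steps.
Owls cannot reach Comets, Meteors, Lynx in two steps.
Kings: Meteors — 1.

1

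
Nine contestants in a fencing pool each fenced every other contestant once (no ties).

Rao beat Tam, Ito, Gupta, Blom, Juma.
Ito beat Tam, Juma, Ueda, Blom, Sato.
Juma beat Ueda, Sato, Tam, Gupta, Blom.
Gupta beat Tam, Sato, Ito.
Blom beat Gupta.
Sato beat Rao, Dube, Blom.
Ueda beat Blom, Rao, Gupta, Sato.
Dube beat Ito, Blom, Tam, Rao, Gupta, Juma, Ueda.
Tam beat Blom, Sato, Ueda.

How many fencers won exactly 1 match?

1

Win totals: Ito 5, Rao 5, Ueda 4, Dube 7, Blom 1, Sato 3, Tam 3, Gupta 3, Juma 5.
Exactly 1: Blom — 1 fencer.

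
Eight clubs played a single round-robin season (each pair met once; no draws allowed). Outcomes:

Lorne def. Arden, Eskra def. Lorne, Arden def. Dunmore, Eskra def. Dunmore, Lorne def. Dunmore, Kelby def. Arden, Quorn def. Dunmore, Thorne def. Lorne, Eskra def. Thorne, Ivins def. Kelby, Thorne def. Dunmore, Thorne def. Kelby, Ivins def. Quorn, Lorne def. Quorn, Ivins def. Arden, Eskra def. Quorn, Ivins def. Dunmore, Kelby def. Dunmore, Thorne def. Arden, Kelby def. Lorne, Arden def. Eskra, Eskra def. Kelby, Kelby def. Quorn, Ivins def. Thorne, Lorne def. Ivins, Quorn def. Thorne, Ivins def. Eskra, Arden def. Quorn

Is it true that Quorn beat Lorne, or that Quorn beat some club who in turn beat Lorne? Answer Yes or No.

Quorn did not beat Lorne directly.
Quorn beat Thorne, Dunmore. Of those, Thorne beat Lorne.

Yes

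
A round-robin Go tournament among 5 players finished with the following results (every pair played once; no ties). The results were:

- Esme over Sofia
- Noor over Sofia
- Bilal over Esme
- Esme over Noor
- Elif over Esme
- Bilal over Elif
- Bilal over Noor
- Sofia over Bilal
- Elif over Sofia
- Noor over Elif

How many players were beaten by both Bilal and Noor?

Bilal beat: Elif, Esme, Noor.
Noor beat: Elif, Sofia.
Both beat: Elif — 1.

1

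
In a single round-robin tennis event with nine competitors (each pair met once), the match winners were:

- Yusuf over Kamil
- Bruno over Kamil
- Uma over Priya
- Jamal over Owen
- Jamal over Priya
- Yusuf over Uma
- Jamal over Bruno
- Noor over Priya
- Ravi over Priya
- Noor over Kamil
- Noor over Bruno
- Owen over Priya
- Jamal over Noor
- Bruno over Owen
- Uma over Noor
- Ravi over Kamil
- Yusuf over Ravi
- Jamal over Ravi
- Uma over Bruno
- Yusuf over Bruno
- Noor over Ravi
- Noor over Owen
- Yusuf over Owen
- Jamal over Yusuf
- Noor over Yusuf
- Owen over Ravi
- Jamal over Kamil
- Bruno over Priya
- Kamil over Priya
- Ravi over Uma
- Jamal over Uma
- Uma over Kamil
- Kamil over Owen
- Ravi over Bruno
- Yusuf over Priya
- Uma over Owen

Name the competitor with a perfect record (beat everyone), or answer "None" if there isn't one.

Jamal has 8 wins out of 8 opponents — a perfect record.

Jamal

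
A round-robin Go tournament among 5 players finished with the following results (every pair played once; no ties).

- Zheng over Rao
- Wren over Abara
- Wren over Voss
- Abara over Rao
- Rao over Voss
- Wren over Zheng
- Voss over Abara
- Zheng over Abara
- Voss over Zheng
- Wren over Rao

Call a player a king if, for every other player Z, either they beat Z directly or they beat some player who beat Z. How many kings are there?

Rao cannot reach Wren in two steps.
Abara cannot reach Wren, Zheng in two steps.
Wren reaches everyone (king).
Voss cannot reach Wren in two steps.
Zheng cannot reach Wren in two steps.
Kings: Wren — 1.

1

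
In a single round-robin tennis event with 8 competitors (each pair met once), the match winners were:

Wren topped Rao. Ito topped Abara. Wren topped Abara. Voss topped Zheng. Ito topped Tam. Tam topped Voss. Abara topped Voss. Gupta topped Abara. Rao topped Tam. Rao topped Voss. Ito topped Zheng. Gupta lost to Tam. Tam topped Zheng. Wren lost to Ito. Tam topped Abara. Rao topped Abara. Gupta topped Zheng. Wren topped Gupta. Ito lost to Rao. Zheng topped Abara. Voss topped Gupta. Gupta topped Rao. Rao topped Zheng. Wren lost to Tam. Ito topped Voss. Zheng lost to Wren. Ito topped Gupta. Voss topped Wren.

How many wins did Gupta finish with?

Gupta's results: beat Zheng, Abara, Rao; lost to Tam, Wren, Voss, Ito.
That is 3 wins.

3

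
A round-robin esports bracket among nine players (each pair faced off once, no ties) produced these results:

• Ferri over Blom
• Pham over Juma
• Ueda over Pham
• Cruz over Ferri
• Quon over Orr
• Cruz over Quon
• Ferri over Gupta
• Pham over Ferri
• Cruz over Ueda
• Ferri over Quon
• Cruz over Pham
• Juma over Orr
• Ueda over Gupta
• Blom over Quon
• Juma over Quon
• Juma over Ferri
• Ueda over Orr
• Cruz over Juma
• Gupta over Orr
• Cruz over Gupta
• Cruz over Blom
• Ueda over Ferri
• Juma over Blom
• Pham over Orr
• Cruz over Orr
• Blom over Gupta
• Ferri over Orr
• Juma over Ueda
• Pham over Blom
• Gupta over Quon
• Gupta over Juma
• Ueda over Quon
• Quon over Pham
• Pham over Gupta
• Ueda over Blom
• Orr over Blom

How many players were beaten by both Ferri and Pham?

Ferri beat: Gupta, Blom, Quon, Orr.
Pham beat: Gupta, Juma, Blom, Ferri, Orr.
Both beat: Gupta, Blom, Orr — 3.

3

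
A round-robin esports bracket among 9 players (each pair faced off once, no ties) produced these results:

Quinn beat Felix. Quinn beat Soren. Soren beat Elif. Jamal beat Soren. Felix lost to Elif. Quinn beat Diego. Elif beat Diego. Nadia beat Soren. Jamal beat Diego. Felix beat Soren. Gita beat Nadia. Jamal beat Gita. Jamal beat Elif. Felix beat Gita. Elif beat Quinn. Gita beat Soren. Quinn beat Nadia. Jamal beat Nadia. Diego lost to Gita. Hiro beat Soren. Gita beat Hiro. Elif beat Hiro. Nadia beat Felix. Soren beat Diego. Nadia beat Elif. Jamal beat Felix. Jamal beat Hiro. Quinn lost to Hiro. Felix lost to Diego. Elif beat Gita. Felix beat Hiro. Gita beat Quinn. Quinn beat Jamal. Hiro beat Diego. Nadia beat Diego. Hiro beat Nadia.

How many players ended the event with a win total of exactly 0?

0

Win totals: Nadia 4, Diego 1, Hiro 4, Soren 2, Felix 3, Gita 5, Elif 5, Jamal 7, Quinn 5.
No player has exactly 0 wins.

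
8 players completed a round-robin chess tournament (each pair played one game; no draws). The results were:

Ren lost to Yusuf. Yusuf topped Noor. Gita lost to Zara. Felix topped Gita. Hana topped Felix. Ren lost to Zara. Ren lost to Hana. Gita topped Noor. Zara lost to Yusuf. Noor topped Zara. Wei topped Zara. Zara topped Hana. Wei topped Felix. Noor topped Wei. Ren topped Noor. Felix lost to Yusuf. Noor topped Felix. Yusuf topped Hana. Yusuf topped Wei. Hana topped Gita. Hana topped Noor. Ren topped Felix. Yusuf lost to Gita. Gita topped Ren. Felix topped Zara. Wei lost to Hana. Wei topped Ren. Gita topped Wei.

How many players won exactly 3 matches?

3

Win totals: Hana 5, Felix 2, Zara 3, Gita 4, Noor 3, Ren 2, Wei 3, Yusuf 6.
Exactly 3: Zara, Noor, Wei — 3 players.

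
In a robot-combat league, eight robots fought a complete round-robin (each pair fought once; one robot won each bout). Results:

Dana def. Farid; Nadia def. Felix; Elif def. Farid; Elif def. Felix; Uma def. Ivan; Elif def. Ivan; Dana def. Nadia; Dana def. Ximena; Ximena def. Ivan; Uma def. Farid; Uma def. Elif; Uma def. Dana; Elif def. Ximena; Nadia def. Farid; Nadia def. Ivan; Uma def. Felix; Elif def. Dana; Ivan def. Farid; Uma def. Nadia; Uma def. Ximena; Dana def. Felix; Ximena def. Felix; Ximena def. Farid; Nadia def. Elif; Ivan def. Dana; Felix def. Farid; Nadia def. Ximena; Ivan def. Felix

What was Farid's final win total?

Farid's results: beat no one; lost to Dana, Ivan, Felix, Elif, Uma, Nadia, Ximena.
That is 0 wins.

0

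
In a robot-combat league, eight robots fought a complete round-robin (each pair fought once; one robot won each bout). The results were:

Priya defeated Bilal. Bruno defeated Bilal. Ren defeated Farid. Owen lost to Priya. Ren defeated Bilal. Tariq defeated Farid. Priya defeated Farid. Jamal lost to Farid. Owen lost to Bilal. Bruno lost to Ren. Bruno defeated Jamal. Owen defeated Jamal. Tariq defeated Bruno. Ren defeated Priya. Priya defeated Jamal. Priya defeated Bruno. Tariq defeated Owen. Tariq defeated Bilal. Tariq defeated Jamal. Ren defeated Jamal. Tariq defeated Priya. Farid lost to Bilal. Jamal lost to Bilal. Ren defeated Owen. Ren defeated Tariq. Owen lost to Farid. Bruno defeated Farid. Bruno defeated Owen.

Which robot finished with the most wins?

Ren

Win totals: Farid 2, Bruno 4, Ren 7, Bilal 3, Tariq 6, Jamal 0, Priya 5, Owen 1.
Ren leads with 7 wins (next highest: 6).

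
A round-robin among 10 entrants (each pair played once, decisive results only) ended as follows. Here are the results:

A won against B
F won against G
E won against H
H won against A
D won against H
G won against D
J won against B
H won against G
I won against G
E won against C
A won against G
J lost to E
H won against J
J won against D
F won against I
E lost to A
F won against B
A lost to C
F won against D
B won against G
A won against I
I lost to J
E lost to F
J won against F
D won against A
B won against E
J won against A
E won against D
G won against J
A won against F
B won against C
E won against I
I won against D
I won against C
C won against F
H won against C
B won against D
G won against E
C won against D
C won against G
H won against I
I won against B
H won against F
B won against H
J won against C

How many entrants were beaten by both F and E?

2

F beat: B, D, E, G, I.
E beat: C, D, H, I, J.
Both beat: D, I — 2.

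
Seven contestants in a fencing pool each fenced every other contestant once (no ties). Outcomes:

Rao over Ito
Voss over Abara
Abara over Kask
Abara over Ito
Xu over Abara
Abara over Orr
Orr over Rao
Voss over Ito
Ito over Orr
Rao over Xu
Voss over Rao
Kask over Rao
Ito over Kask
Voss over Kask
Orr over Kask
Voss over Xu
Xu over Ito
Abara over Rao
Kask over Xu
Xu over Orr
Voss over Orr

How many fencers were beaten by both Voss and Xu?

3

Voss beat: Ito, Kask, Xu, Rao, Orr, Abara.
Xu beat: Ito, Orr, Abara.
Both beat: Ito, Orr, Abara — 3.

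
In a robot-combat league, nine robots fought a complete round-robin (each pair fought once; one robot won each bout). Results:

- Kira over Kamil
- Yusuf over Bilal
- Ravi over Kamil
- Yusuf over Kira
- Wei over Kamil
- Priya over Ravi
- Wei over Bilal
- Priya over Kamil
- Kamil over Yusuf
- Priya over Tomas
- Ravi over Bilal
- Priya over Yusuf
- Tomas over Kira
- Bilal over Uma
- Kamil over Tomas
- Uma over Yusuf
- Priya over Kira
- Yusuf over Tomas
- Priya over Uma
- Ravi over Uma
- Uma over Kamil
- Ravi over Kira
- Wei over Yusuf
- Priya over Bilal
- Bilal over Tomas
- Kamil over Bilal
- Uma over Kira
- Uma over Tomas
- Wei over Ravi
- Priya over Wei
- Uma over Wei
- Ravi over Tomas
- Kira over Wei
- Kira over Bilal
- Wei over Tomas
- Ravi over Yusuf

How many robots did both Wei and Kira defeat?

2

Wei beat: Ravi, Kamil, Tomas, Bilal, Yusuf.
Kira beat: Kamil, Bilal, Wei.
Both beat: Kamil, Bilal — 2.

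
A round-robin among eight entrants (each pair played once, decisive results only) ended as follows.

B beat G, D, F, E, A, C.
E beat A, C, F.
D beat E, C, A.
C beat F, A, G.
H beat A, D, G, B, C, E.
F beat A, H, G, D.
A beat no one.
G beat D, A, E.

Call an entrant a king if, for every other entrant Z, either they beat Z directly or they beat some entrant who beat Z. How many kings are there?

A cannot reach B, C, D, E, F, G, H in two steps.
B reaches everyone (king).
C cannot reach B in two steps.
D cannot reach B, H in two steps.
E cannot reach B in two steps.
F reaches everyone (king).
G cannot reach B, H in two steps.
H reaches everyone (king).
Kings: B, F, H — 3.

3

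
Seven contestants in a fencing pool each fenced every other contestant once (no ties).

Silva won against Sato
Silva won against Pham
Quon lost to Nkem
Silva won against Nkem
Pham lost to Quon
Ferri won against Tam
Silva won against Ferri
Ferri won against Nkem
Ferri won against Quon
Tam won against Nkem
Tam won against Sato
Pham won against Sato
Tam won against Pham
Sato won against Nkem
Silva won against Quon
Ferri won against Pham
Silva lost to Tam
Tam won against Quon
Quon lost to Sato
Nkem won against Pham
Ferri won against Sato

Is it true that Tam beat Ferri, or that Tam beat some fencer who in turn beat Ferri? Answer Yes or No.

Tam did not beat Ferri directly.
Tam beat Quon, Silva, Sato, Pham, Nkem. Of those, Silva beat Ferri.

Yes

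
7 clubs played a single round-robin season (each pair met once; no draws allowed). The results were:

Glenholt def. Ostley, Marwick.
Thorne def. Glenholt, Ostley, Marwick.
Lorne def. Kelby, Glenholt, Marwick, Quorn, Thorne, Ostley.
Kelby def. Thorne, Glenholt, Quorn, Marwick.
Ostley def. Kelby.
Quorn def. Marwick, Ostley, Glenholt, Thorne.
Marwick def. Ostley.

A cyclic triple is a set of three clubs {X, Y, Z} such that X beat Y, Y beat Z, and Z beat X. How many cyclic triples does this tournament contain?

Win totals: Lorne 6, Kelby 4, Thorne 3, Ostley 1, Marwick 1, Quorn 4, Glenholt 2.
A club with w wins dominates both others in C(w,2) triples; summing gives 15 + 6 + 3 + 0 + 0 + 6 + 1 = 31 transitive triples.
Total triples C(7,3) = 35, so cyclic triples = 35 − 31 = 4.

4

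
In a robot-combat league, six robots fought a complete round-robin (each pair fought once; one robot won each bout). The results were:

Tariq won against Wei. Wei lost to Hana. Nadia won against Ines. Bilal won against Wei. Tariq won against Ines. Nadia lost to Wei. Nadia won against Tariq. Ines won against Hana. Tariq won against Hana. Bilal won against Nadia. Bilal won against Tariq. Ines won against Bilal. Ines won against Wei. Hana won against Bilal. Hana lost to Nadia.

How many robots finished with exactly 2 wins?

1

Win totals: Nadia 3, Bilal 3, Tariq 3, Hana 2, Wei 1, Ines 3.
Exactly 2: Hana — 1 robot.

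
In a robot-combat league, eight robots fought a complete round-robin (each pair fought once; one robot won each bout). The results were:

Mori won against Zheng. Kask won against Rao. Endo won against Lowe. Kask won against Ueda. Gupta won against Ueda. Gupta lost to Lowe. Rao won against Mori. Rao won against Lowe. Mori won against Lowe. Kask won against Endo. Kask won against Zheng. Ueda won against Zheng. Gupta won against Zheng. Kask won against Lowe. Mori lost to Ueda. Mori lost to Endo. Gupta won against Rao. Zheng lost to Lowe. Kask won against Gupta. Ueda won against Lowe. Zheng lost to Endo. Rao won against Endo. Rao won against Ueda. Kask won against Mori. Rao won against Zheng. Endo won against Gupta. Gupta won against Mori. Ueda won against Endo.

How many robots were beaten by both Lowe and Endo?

2

Lowe beat: Zheng, Gupta.
Endo beat: Mori, Zheng, Gupta, Lowe.
Both beat: Zheng, Gupta — 2.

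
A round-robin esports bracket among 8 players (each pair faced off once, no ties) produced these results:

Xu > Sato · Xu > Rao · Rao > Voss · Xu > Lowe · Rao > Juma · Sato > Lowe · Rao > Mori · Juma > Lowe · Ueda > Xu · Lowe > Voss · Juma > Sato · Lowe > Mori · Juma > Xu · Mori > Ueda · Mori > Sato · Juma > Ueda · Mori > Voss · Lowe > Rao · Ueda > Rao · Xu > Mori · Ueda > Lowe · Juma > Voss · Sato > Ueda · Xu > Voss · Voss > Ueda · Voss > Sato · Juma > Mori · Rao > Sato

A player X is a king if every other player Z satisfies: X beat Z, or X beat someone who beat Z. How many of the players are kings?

Rao reaches everyone (king).
Ueda reaches everyone (king).
Xu reaches everyone (king).
Lowe cannot reach Xu in two steps.
Mori cannot reach Juma in two steps.
Voss cannot reach Mori, Juma in two steps.
Juma reaches everyone (king).
Sato cannot reach Juma in two steps.
Kings: Rao, Ueda, Xu, Juma — 4.

4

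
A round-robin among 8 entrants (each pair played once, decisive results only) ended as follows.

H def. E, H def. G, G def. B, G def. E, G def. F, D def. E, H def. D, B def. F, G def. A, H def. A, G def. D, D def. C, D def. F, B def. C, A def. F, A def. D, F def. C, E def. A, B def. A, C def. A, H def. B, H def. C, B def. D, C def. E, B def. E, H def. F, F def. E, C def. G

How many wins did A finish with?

A's results: beat D, F; lost to B, C, E, G, H.
That is 2 wins.

2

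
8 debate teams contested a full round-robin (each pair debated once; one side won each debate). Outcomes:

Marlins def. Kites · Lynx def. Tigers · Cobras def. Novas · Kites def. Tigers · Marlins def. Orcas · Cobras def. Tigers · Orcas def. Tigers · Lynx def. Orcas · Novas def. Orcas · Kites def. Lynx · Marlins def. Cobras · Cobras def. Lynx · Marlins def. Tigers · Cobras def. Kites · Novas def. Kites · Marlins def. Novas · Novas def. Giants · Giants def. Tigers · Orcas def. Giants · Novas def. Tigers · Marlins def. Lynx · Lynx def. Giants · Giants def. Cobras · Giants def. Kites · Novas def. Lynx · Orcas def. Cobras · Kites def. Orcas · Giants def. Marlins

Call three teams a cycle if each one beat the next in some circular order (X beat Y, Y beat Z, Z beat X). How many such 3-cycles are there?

Win totals: Marlins 6, Giants 4, Lynx 3, Tigers 0, Orcas 3, Novas 5, Kites 3, Cobras 4.
A team with w wins dominates both others in C(w,2) triples; summing gives 15 + 6 + 3 + 0 + 3 + 10 + 3 + 6 = 46 transitive triples.
Total triples C(8,3) = 56, so cyclic triples = 56 − 46 = 10.

10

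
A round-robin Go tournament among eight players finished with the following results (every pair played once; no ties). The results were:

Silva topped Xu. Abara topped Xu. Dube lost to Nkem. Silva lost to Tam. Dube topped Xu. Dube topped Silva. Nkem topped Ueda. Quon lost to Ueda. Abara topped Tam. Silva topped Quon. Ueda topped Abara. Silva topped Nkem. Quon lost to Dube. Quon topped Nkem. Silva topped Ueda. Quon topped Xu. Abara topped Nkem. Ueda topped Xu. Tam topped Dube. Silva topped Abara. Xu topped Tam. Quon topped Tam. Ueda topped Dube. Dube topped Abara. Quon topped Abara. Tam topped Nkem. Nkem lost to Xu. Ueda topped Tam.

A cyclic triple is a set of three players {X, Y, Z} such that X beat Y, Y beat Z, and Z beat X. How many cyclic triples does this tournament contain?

Win totals: Tam 3, Silva 5, Quon 4, Nkem 2, Xu 2, Abara 3, Dube 4, Ueda 5.
A player with w wins dominates both others in C(w,2) triples; summing gives 3 + 10 + 6 + 1 + 1 + 3 + 6 + 10 = 40 transitive triples.
Total triples C(8,3) = 56, so cyclic triples = 56 − 40 = 16.

16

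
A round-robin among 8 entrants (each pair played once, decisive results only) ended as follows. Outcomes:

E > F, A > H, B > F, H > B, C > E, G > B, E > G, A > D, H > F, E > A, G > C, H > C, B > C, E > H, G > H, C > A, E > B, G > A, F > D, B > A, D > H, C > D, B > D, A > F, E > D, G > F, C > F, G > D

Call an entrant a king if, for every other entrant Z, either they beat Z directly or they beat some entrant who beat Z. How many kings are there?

3

A cannot reach E, G in two steps.
B cannot reach G in two steps.
C reaches everyone (king).
D cannot reach A, E, G in two steps.
E reaches everyone (king).
F cannot reach A, B, C, E, G in two steps.
G reaches everyone (king).
H cannot reach G in two steps.
Kings: C, E, G — 3.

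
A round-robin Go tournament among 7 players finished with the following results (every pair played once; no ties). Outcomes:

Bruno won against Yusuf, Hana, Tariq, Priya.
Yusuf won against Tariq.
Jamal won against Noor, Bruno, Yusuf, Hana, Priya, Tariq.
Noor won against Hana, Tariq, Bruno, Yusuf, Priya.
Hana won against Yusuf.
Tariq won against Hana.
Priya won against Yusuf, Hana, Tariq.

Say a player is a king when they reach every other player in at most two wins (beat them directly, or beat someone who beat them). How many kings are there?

1

Yusuf cannot reach Bruno, Jamal, Priya, Noor in two steps.
Tariq cannot reach Bruno, Jamal, Priya, Noor in two steps.
Hana cannot reach Bruno, Jamal, Priya, Noor in two steps.
Bruno cannot reach Jamal, Noor in two steps.
Jamal reaches everyone (king).
Priya cannot reach Bruno, Jamal, Noor in two steps.
Noor cannot reach Jamal in two steps.
Kings: Jamal — 1.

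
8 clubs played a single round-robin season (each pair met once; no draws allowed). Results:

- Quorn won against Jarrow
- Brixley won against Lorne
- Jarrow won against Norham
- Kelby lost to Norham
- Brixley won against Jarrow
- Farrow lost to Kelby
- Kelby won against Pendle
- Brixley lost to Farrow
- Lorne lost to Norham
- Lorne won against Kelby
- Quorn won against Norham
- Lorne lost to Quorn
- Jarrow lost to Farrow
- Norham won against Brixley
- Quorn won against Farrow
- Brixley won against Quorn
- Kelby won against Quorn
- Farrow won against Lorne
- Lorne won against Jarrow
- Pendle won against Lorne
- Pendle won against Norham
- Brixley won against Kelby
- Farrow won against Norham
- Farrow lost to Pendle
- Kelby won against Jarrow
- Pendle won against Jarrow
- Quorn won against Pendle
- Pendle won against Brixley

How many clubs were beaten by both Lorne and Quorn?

1

Lorne beat: Jarrow, Kelby.
Quorn beat: Lorne, Jarrow, Norham, Farrow, Pendle.
Both beat: Jarrow — 1.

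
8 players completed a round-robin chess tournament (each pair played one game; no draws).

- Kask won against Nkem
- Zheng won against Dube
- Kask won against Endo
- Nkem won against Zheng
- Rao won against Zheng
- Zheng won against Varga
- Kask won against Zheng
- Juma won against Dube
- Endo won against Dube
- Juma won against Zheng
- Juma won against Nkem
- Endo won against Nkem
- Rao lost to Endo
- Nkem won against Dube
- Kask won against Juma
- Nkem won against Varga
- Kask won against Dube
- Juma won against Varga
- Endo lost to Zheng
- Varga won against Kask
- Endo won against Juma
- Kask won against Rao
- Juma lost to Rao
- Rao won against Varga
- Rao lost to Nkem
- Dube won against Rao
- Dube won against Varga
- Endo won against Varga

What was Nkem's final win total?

Nkem's results: beat Varga, Zheng, Rao, Dube; lost to Kask, Juma, Endo.
That is 4 wins.

4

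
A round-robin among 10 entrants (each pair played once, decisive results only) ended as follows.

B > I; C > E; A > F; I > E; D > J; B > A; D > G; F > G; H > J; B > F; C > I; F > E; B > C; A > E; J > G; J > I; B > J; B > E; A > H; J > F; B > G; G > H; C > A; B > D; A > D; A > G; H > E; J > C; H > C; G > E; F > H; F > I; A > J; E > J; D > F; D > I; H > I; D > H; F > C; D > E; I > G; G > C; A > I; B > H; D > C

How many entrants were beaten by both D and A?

6

D beat: C, E, F, G, H, I, J.
A beat: D, E, F, G, H, I, J.
Both beat: E, F, G, H, I, J — 6.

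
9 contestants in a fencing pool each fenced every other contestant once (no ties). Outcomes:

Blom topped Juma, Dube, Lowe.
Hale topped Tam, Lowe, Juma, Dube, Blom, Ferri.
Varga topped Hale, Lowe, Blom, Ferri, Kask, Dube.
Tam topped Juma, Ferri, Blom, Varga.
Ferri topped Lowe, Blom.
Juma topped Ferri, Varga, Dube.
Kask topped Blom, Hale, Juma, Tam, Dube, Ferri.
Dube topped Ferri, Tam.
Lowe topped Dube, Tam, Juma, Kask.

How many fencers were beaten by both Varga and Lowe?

Varga beat: Kask, Blom, Dube, Hale, Lowe, Ferri.
Lowe beat: Kask, Dube, Tam, Juma.
Both beat: Kask, Dube — 2.

2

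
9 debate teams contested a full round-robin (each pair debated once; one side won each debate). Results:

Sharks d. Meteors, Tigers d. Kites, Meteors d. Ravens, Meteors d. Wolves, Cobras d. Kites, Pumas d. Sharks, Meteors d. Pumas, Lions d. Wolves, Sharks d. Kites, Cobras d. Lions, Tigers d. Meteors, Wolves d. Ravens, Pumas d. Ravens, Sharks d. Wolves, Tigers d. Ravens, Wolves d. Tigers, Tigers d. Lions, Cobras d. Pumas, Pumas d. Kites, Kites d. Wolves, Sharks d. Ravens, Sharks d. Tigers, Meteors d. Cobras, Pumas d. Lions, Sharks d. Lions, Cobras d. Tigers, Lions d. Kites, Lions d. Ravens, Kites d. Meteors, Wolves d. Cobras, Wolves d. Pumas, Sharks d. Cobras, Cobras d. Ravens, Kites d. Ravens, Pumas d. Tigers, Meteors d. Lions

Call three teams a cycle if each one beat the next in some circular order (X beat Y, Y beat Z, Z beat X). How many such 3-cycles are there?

15

Win totals: Pumas 5, Wolves 4, Sharks 7, Ravens 0, Cobras 5, Tigers 4, Meteors 5, Kites 3, Lions 3.
A team with w wins dominates both others in C(w,2) triples; summing gives 10 + 6 + 21 + 0 + 10 + 6 + 10 + 3 + 3 = 69 transitive triples.
Total triples C(9,3) = 84, so cyclic triples = 84 − 69 = 15.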